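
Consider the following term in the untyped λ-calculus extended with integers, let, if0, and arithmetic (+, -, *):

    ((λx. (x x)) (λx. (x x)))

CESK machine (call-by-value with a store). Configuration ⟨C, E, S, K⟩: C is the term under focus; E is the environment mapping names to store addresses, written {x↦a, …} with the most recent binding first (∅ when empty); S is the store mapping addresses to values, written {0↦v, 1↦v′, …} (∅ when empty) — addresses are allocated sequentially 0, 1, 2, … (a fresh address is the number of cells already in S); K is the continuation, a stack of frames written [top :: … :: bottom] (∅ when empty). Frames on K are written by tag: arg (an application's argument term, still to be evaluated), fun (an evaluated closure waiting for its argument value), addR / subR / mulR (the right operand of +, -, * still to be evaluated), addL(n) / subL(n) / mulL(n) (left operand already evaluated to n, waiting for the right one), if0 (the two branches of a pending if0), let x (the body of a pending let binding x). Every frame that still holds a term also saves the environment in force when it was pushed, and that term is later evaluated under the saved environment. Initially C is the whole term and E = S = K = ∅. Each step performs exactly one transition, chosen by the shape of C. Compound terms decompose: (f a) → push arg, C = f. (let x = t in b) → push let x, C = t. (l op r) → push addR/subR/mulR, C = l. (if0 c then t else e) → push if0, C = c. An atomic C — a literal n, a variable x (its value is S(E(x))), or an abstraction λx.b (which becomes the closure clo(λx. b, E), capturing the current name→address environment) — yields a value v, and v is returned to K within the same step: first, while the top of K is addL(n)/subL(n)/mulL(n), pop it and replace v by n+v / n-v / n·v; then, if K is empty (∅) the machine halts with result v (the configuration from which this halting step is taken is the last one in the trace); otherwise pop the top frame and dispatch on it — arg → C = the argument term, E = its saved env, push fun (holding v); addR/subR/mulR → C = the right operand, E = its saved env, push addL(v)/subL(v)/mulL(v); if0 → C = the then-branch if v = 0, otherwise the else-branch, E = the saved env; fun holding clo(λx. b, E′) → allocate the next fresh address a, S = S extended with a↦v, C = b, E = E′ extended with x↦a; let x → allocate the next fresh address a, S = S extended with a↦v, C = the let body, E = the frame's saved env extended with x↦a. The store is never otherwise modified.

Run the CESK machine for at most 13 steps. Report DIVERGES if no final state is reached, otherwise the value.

0. ⟨C=((λx. (x x)) (λx. (x x))); E=∅; S=∅; K=∅⟩
1. ⟨C=(λx. (x x)); E=∅; S=∅; K=[arg]⟩
2. ⟨C=(λx. (x x)); E=∅; S=∅; K=[fun]⟩
3. ⟨C=(x x); E={x↦0}; S={0↦clo(λx. (x x), ∅)}; K=∅⟩
4. ⟨C=x; E={x↦0}; S={0↦clo(λx. (x x), ∅)}; K=[arg]⟩
5. ⟨C=x; E={x↦0}; S={0↦clo(λx. (x x), ∅)}; K=[fun]⟩
6. ⟨C=(x x); E={x↦1}; S={0↦clo(λx. (x x), ∅), 1↦clo(λx. (x x), ∅)}; K=∅⟩
7. ⟨C=x; E={x↦1}; S={0↦clo(λx. (x x), ∅), 1↦clo(λx. (x x), ∅)}; K=[arg]⟩
8. ⟨C=x; E={x↦1}; S={0↦clo(λx. (x x), ∅), 1↦clo(λx. (x x), ∅)}; K=[fun]⟩
9. ⟨C=(x x); E={x↦2}; S={0↦clo(λx. (x x), ∅), 1↦clo(λx. (x x), ∅), 2↦clo(λx. (x x), ∅)}; K=∅⟩
10. ⟨C=x; E={x↦2}; S={0↦clo(λx. (x x), ∅), 1↦clo(λx. (x x), ∅), 2↦clo(λx. (x x), ∅)}; K=[arg]⟩
11. ⟨C=x; E={x↦2}; S={0↦clo(λx. (x x), ∅), 1↦clo(λx. (x x), ∅), 2↦clo(λx. (x x), ∅)}; K=[fun]⟩
12. ⟨C=(x x); E={x↦3}; S={0↦clo(λx. (x x), ∅), 1↦clo(λx. (x x), ∅), 2↦clo(λx. (x x), ∅), 3↦clo(λx. (x x), ∅)}; K=∅⟩
13. ⟨C=x; E={x↦3}; S={0↦clo(λx. (x x), ∅), 1↦clo(λx. (x x), ∅), 2↦clo(λx. (x x), ∅), 3↦clo(λx. (x x), ∅)}; K=[arg]⟩
→ 13 transitions taken and the configuration is still not final: no result within 13 steps

Answer: DIVERGES (no final state within 13 steps)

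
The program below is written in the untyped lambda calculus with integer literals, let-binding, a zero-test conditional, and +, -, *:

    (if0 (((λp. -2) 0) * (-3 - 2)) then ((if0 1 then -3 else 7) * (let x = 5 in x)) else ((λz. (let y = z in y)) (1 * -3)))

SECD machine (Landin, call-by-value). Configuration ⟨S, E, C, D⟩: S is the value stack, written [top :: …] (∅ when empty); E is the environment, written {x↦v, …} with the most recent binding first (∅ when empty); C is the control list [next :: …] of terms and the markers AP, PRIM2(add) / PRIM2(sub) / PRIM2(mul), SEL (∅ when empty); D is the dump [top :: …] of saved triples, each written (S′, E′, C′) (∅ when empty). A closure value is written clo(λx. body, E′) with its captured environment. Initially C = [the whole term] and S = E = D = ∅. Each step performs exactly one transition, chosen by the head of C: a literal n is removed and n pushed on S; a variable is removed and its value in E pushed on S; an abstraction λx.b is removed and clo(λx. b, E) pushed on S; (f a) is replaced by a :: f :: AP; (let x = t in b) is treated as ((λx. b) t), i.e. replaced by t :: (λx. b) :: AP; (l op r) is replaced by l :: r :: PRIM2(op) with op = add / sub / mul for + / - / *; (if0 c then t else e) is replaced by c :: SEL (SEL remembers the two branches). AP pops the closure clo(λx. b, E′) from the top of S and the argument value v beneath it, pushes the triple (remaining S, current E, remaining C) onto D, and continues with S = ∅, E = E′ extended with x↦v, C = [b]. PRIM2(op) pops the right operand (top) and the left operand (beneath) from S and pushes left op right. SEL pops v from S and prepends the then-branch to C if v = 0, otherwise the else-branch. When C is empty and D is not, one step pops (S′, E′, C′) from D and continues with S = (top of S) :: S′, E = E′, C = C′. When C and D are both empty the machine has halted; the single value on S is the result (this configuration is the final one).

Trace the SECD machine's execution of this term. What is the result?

Answer: -3

Execution trace:
step 0: [S=∅ | E=∅ | C=[(if0 (((λp. -2) 0) * (-3 - 2)) then ((if0 1 then -3 else 7) * (let x = 5 in x)) else ((λz. (let y = z in y)) (1 * -3)))] | D=∅]
step 1: [S=∅ | E=∅ | C=[(((λp. -2) 0) * (-3 - 2)) :: SEL] | D=∅]
step 2: [S=∅ | E=∅ | C=[((λp. -2) 0) :: (-3 - 2) :: PRIM2(mul) :: SEL] | D=∅]
step 3: [S=∅ | E=∅ | C=[0 :: (λp. -2) :: AP :: (-3 - 2) :: PRIM2(mul) :: SEL] | D=∅]
step 4: [S=[0] | E=∅ | C=[(λp. -2) :: AP :: (-3 - 2) :: PRIM2(mul) :: SEL] | D=∅]
step 5: [S=[clo(λp. -2, ∅) :: 0] | E=∅ | C=[AP :: (-3 - 2) :: PRIM2(mul) :: SEL] | D=∅]
step 6: [S=∅ | E={p↦0} | C=[-2] | D=[(∅, ∅, [(-3 - 2) :: PRIM2(mul) :: SEL])]]
step 7: [S=[-2] | E={p↦0} | C=∅ | D=[(∅, ∅, [(-3 - 2) :: PRIM2(mul) :: SEL])]]
step 8: [S=[-2] | E=∅ | C=[(-3 - 2) :: PRIM2(mul) :: SEL] | D=∅]
step 9: [S=[-2] | E=∅ | C=[-3 :: 2 :: PRIM2(sub) :: PRIM2(mul) :: SEL] | D=∅]
step 10: [S=[-3 :: -2] | E=∅ | C=[2 :: PRIM2(sub) :: PRIM2(mul) :: SEL] | D=∅]
step 11: [S=[2 :: -3 :: -2] | E=∅ | C=[PRIM2(sub) :: PRIM2(mul) :: SEL] | D=∅]
step 12: [S=[-5 :: -2] | E=∅ | C=[PRIM2(mul) :: SEL] | D=∅]
step 13: [S=[10] | E=∅ | C=[SEL] | D=∅]
step 14: [S=∅ | E=∅ | C=[((λz. (let y = z in y)) (1 * -3))] | D=∅]
step 15: [S=∅ | E=∅ | C=[(1 * -3) :: (λz. (let y = z in y)) :: AP] | D=∅]
step 16: [S=∅ | E=∅ | C=[1 :: -3 :: PRIM2(mul) :: (λz. (let y = z in y)) :: AP] | D=∅]
step 17: [S=[1] | E=∅ | C=[-3 :: PRIM2(mul) :: (λz. (let y = z in y)) :: AP] | D=∅]
step 18: [S=[-3 :: 1] | E=∅ | C=[PRIM2(mul) :: (λz. (let y = z in y)) :: AP] | D=∅]
step 19: [S=[-3] | E=∅ | C=[(λz. (let y = z in y)) :: AP] | D=∅]
step 20: [S=[clo(λz. (let y = z in y), ∅) :: -3] | E=∅ | C=[AP] | D=∅]
step 21: [S=∅ | E={z↦-3} | C=[(let y = z in y)] | D=[(∅, ∅, ∅)]]
step 22: [S=∅ | E={z↦-3} | C=[z :: (λy. y) :: AP] | D=[(∅, ∅, ∅)]]
step 23: [S=[-3] | E={z↦-3} | C=[(λy. y) :: AP] | D=[(∅, ∅, ∅)]]
step 24: [S=[clo(λy. y, {z↦-3}) :: -3] | E={z↦-3} | C=[AP] | D=[(∅, ∅, ∅)]]
step 25: [S=∅ | E={y↦-3, z↦-3} | C=[y] | D=[(∅, {z↦-3}, ∅) :: (∅, ∅, ∅)]]
step 26: [S=[-3] | E={y↦-3, z↦-3} | C=∅ | D=[(∅, {z↦-3}, ∅) :: (∅, ∅, ∅)]]
step 27: [S=[-3] | E={z↦-3} | C=∅ | D=[(∅, ∅, ∅)]]
step 28: [S=[-3] | E=∅ | C=∅ | D=∅]
→ final value -3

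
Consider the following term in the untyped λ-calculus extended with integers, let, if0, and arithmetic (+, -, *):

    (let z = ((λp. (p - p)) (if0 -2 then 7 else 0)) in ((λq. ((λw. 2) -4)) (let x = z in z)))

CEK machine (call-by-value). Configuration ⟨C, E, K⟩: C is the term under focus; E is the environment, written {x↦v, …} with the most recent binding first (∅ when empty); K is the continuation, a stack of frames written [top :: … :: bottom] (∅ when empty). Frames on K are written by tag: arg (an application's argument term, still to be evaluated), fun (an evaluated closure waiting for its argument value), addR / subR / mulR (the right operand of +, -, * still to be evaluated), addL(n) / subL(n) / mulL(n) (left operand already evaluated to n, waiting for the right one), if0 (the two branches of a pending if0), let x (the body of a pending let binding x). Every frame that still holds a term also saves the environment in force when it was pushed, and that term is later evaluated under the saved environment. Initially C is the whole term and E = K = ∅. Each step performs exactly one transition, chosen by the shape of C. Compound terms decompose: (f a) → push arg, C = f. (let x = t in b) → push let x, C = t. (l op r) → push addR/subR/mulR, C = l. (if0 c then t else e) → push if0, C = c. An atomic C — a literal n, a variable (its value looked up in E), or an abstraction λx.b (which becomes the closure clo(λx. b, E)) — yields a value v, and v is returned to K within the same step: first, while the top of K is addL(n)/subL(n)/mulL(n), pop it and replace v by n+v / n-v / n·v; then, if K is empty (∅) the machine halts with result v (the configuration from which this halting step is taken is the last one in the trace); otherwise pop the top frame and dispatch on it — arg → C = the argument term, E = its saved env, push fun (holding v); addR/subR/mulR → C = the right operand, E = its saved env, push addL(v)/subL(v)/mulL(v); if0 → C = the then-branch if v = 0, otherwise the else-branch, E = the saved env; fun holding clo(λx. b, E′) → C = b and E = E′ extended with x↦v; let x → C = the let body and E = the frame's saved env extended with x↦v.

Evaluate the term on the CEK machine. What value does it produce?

Answer: 2

Machine steps:
[0] <C=(let z = ((λp. (p - p)) (if0 -2 then 7 else 0)) in ((λq. ((λw. 2) -4)) (let x = z in z))), E=∅, K=∅>
[1] <C=((λp. (p - p)) (if0 -2 then 7 else 0)), E=∅, K=[let z]>
[2] <C=(λp. (p - p)), E=∅, K=[arg :: let z]>
[3] <C=(if0 -2 then 7 else 0), E=∅, K=[fun :: let z]>
[4] <C=-2, E=∅, K=[if0 :: fun :: let z]>
[5] <C=0, E=∅, K=[fun :: let z]>
[6] <C=(p - p), E={p↦0}, K=[let z]>
[7] <C=p, E={p↦0}, K=[subR :: let z]>
[8] <C=p, E={p↦0}, K=[subL(0) :: let z]>
[9] <C=((λq. ((λw. 2) -4)) (let x = z in z)), E={z↦0}, K=∅>
[10] <C=(λq. ((λw. 2) -4)), E={z↦0}, K=[arg]>
[11] <C=(let x = z in z), E={z↦0}, K=[fun]>
[12] <C=z, E={z↦0}, K=[let x :: fun]>
[13] <C=z, E={x↦0, z↦0}, K=[fun]>
[14] <C=((λw. 2) -4), E={q↦0, z↦0}, K=∅>
[15] <C=(λw. 2), E={q↦0, z↦0}, K=[arg]>
[16] <C=-4, E={q↦0, z↦0}, K=[fun]>
[17] <C=2, E={w↦-4, q↦0, z↦0}, K=∅>
→ final value 2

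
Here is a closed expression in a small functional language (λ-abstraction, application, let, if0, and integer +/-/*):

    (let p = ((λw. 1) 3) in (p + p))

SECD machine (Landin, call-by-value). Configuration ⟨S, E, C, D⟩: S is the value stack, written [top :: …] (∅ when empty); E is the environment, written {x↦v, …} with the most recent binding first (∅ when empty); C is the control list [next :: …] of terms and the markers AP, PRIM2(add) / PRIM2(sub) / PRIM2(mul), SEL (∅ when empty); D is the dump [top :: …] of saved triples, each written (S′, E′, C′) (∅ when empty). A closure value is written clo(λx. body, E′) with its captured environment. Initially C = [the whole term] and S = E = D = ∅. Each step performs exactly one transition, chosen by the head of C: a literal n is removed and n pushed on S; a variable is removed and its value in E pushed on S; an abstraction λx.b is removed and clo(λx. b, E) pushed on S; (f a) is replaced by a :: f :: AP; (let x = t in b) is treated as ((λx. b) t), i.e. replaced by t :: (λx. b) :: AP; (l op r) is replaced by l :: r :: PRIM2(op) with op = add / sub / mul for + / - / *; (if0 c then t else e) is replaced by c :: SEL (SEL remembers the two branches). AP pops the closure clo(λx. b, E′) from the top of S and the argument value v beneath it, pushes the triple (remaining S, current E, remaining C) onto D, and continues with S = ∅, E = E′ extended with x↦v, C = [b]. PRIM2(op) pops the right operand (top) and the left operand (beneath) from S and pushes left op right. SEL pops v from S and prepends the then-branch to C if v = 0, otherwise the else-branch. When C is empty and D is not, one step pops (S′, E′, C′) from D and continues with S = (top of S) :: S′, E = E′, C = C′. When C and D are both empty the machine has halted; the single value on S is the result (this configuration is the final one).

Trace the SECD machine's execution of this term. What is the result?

Answer: 2

Derivation:
step 0: [S=∅ | E=∅ | C=[(let p = ((λw. 1) 3) in (p + p))] | D=∅]
step 1: [S=∅ | E=∅ | C=[((λw. 1) 3) :: (λp. (p + p)) :: AP] | D=∅]
step 2: [S=∅ | E=∅ | C=[3 :: (λw. 1) :: AP :: (λp. (p + p)) :: AP] | D=∅]
step 3: [S=[3] | E=∅ | C=[(λw. 1) :: AP :: (λp. (p + p)) :: AP] | D=∅]
step 4: [S=[clo(λw. 1, ∅) :: 3] | E=∅ | C=[AP :: (λp. (p + p)) :: AP] | D=∅]
step 5: [S=∅ | E={w↦3} | C=[1] | D=[(∅, ∅, [(λp. (p + p)) :: AP])]]
step 6: [S=[1] | E={w↦3} | C=∅ | D=[(∅, ∅, [(λp. (p + p)) :: AP])]]
step 7: [S=[1] | E=∅ | C=[(λp. (p + p)) :: AP] | D=∅]
step 8: [S=[clo(λp. (p + p), ∅) :: 1] | E=∅ | C=[AP] | D=∅]
step 9: [S=∅ | E={p↦1} | C=[(p + p)] | D=[(∅, ∅, ∅)]]
step 10: [S=∅ | E={p↦1} | C=[p :: p :: PRIM2(add)] | D=[(∅, ∅, ∅)]]
step 11: [S=[1] | E={p↦1} | C=[p :: PRIM2(add)] | D=[(∅, ∅, ∅)]]
step 12: [S=[1 :: 1] | E={p↦1} | C=[PRIM2(add)] | D=[(∅, ∅, ∅)]]
step 13: [S=[2] | E={p↦1} | C=∅ | D=[(∅, ∅, ∅)]]
step 14: [S=[2] | E=∅ | C=∅ | D=∅]
→ final value 2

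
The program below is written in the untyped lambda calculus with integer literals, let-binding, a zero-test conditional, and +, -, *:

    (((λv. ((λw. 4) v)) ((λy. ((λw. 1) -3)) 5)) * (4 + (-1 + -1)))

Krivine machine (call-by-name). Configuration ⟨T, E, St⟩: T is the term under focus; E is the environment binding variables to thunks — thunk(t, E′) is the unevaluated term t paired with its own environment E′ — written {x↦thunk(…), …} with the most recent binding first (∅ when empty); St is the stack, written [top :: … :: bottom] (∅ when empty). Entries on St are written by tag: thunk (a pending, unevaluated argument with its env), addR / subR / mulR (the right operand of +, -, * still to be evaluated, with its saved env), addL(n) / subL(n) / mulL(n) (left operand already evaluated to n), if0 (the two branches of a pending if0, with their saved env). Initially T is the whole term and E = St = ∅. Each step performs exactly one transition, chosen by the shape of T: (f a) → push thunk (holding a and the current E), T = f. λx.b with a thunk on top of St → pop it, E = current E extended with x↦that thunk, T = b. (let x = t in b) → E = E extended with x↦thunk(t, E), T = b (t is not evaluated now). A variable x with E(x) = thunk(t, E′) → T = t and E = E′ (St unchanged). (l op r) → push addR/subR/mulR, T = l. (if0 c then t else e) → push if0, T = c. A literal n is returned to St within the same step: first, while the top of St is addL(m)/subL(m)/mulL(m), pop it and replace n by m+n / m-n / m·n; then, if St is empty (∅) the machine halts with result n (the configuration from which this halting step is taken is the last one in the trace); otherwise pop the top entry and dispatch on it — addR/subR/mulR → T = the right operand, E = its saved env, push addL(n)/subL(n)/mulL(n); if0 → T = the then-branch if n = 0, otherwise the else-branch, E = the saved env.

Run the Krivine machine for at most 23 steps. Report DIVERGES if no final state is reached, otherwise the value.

t=0: [T=(((λv. ((λw. 4) v)) ((λy. ((λw. 1) -3)) 5)) * (4 + (-1 + -1))) | E=∅ | St=∅]
t=1: [T=((λv. ((λw. 4) v)) ((λy. ((λw. 1) -3)) 5)) | E=∅ | St=[mulR]]
t=2: [T=(λv. ((λw. 4) v)) | E=∅ | St=[thunk :: mulR]]
t=3: [T=((λw. 4) v) | E={v↦thunk(((λy. ((λw. 1) -3)) 5), ∅)} | St=[mulR]]
t=4: [T=(λw. 4) | E={v↦thunk(((λy. ((λw. 1) -3)) 5), ∅)} | St=[thunk :: mulR]]
t=5: [T=4 | E={w↦thunk(v, {v↦thunk(((λy. ((λw. 1) -3)) 5), ∅)}), v↦thunk(((λy. ((λw. 1) -3)) 5), ∅)} | St=[mulR]]
t=6: [T=(4 + (-1 + -1)) | E=∅ | St=[mulL(4)]]
t=7: [T=4 | E=∅ | St=[addR :: mulL(4)]]
t=8: [T=(-1 + -1) | E=∅ | St=[addL(4) :: mulL(4)]]
t=9: [T=-1 | E=∅ | St=[addR :: addL(4) :: mulL(4)]]
t=10: [T=-1 | E=∅ | St=[addL(-1) :: addL(4) :: mulL(4)]]
→ final value 8

Answer: 8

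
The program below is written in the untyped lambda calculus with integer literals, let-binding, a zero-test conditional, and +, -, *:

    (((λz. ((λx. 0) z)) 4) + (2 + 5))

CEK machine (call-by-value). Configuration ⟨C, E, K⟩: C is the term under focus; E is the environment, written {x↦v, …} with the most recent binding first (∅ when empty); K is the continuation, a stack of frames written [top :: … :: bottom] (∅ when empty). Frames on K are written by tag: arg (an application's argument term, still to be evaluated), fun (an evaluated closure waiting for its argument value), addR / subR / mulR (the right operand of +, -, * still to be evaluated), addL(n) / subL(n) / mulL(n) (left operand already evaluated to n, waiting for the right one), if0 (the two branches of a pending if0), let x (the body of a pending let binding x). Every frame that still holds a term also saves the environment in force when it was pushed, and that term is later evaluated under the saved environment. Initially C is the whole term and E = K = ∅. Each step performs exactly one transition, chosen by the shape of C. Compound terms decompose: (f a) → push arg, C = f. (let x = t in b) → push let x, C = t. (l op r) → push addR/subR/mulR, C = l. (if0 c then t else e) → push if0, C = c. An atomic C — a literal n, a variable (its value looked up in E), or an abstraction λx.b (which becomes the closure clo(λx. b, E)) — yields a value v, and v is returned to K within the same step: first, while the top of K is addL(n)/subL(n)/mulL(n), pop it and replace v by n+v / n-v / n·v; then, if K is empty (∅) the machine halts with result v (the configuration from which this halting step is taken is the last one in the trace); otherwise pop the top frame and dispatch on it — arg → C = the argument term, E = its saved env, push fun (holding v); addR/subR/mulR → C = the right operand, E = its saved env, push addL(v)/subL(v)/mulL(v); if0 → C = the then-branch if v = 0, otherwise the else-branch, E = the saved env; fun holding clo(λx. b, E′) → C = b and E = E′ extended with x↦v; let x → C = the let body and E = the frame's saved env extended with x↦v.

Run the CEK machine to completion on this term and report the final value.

Answer: 7

Machine steps:
0. <C=(((λz. ((λx. 0) z)) 4) + (2 + 5)), E=∅, K=∅>
1. <C=((λz. ((λx. 0) z)) 4), E=∅, K=[addR]>
2. <C=(λz. ((λx. 0) z)), E=∅, K=[arg :: addR]>
3. <C=4, E=∅, K=[fun :: addR]>
4. <C=((λx. 0) z), E={z↦4}, K=[addR]>
5. <C=(λx. 0), E={z↦4}, K=[arg :: addR]>
6. <C=z, E={z↦4}, K=[fun :: addR]>
7. <C=0, E={x↦4, z↦4}, K=[addR]>
8. <C=(2 + 5), E=∅, K=[addL(0)]>
9. <C=2, E=∅, K=[addR :: addL(0)]>
10. <C=5, E=∅, K=[addL(2) :: addL(0)]>
→ final value 7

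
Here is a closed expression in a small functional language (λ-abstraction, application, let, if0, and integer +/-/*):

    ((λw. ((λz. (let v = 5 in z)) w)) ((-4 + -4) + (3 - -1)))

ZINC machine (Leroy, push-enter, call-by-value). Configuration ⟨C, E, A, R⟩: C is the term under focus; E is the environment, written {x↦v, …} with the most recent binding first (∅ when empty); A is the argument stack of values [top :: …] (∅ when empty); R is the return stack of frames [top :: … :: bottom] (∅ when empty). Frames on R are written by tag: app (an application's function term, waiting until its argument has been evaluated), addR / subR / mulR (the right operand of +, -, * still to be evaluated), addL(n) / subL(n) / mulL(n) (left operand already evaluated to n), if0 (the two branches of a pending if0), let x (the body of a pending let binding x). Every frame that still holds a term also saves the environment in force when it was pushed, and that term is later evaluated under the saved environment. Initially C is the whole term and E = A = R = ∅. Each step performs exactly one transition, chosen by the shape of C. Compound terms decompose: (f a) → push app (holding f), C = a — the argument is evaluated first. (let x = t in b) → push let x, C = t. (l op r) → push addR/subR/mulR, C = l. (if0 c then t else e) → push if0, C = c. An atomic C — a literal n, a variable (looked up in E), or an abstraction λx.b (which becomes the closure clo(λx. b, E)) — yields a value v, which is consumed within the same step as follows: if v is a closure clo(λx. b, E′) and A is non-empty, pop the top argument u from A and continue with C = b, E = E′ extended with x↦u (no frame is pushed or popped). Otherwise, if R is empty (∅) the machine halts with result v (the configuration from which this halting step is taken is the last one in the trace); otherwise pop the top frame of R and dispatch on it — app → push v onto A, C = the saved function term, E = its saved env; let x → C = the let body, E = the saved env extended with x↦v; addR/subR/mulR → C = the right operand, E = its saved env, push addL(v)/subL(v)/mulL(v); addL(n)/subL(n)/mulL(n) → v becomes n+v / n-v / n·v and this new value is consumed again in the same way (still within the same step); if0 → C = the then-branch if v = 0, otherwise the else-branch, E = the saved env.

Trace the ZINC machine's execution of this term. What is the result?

step 0: <C=((λw. ((λz. (let v = 5 in z)) w)) ((-4 + -4) + (3 - -1))), E=∅, A=∅, R=∅>
step 1: <C=((-4 + -4) + (3 - -1)), E=∅, A=∅, R=[app]>
step 2: <C=(-4 + -4), E=∅, A=∅, R=[addR :: app]>
step 3: <C=-4, E=∅, A=∅, R=[addR :: addR :: app]>
step 4: <C=-4, E=∅, A=∅, R=[addL(-4) :: addR :: app]>
step 5: <C=(3 - -1), E=∅, A=∅, R=[addL(-8) :: app]>
step 6: <C=3, E=∅, A=∅, R=[subR :: addL(-8) :: app]>
step 7: <C=-1, E=∅, A=∅, R=[subL(3) :: addL(-8) :: app]>
step 8: <C=(λw. ((λz. (let v = 5 in z)) w)), E=∅, A=[-4], R=∅>
step 9: <C=((λz. (let v = 5 in z)) w), E={w↦-4}, A=∅, R=∅>
step 10: <C=w, E={w↦-4}, A=∅, R=[app]>
step 11: <C=(λz. (let v = 5 in z)), E={w↦-4}, A=[-4], R=∅>
step 12: <C=(let v = 5 in z), E={z↦-4, w↦-4}, A=∅, R=∅>
step 13: <C=5, E={z↦-4, w↦-4}, A=∅, R=[let v]>
step 14: <C=z, E={v↦5, z↦-4, w↦-4}, A=∅, R=∅>
→ final value -4

Answer: -4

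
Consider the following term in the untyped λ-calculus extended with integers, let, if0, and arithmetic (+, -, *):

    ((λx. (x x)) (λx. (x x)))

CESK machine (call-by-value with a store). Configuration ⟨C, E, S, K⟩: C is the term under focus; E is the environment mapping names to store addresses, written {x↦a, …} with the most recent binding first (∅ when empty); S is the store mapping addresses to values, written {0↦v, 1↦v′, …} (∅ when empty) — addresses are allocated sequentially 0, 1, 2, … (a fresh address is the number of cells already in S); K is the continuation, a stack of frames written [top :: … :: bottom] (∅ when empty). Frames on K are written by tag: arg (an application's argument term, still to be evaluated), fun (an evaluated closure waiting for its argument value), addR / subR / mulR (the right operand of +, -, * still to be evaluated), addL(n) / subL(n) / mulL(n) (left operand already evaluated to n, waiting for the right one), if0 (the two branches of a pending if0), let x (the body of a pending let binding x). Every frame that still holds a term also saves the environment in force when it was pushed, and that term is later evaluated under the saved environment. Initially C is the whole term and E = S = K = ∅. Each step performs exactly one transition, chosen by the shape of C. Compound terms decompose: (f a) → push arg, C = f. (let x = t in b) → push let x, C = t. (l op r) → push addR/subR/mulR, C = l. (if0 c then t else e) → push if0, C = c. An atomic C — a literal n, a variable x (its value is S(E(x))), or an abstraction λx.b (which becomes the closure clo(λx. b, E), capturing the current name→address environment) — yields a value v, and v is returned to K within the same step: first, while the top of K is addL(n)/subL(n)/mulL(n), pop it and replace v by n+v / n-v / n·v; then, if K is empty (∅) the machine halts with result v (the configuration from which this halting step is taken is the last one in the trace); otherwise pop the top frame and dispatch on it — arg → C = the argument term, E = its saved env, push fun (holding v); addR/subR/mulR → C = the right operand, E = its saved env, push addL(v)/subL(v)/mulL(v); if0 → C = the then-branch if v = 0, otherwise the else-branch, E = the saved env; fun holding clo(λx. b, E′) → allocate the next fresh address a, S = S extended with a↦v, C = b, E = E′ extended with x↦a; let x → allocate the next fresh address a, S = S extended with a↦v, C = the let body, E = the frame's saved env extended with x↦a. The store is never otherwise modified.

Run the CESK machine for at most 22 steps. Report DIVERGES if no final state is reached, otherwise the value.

Answer: DIVERGES (no final state within 22 steps)

Machine steps:
step 0: [C=((λx. (x x)) (λx. (x x))) | E=∅ | S=∅ | K=∅]
step 1: [C=(λx. (x x)) | E=∅ | S=∅ | K=[arg]]
step 2: [C=(λx. (x x)) | E=∅ | S=∅ | K=[fun]]
step 3: [C=(x x) | E={x↦0} | S={0↦clo(λx. (x x), ∅)} | K=∅]
step 4: [C=x | E={x↦0} | S={0↦clo(λx. (x x), ∅)} | K=[arg]]
step 5: [C=x | E={x↦0} | S={0↦clo(λx. (x x), ∅)} | K=[fun]]
step 6: [C=(x x) | E={x↦1} | S={0↦clo(λx. (x x), ∅), 1↦clo(λx. (x x), ∅)} | K=∅]
step 7: [C=x | E={x↦1} | S={0↦clo(λx. (x x), ∅), 1↦clo(λx. (x x), ∅)} | K=[arg]]
step 8: [C=x | E={x↦1} | S={0↦clo(λx. (x x), ∅), 1↦clo(λx. (x x), ∅)} | K=[fun]]
step 9: [C=(x x) | E={x↦2} | S={0↦clo(λx. (x x), ∅), 1↦clo(λx. (x x), ∅), 2↦clo(λx. (x x), ∅)} | K=∅]
step 10: [C=x | E={x↦2} | S={0↦clo(λx. (x x), ∅), 1↦clo(λx. (x x), ∅), 2↦clo(λx. (x x), ∅)} | K=[arg]]
step 11: [C=x | E={x↦2} | S={0↦clo(λx. (x x), ∅), 1↦clo(λx. (x x), ∅), 2↦clo(λx. (x x), ∅)} | K=[fun]]
step 12: [C=(x x) | E={x↦3} | S={0↦clo(λx. (x x), ∅), 1↦clo(λx. (x x), ∅), 2↦clo(λx. (x x), ∅), 3↦clo(λx. (x x), ∅)} | K=∅]
step 13: [C=x | E={x↦3} | S={0↦clo(λx. (x x), ∅), 1↦clo(λx. (x x), ∅), 2↦clo(λx. (x x), ∅), 3↦clo(λx. (x x), ∅)} | K=[arg]]
step 14: [C=x | E={x↦3} | S={0↦clo(λx. (x x), ∅), 1↦clo(λx. (x x), ∅), 2↦clo(λx. (x x), ∅), 3↦clo(λx. (x x), ∅)} | K=[fun]]
step 15: [C=(x x) | E={x↦4} | S={0↦clo(λx. (x x), ∅), 1↦clo(λx. (x x), ∅), 2↦clo(λx. (x x), ∅), 3↦clo(λx. (x x), ∅), 4↦clo(λx. (x x), ∅)} | K=∅]
step 16: [C=x | E={x↦4} | S={0↦clo(λx. (x x), ∅), 1↦clo(λx. (x x), ∅), 2↦clo(λx. (x x), ∅), 3↦clo(λx. (x x), ∅), 4↦clo(λx. (x x), ∅)} | K=[arg]]
step 17: [C=x | E={x↦4} | S={0↦clo(λx. (x x), ∅), 1↦clo(λx. (x x), ∅), 2↦clo(λx. (x x), ∅), 3↦clo(λx. (x x), ∅), 4↦clo(λx. (x x), ∅)} | K=[fun]]
step 18: [C=(x x) | E={x↦5} | S={0↦clo(λx. (x x), ∅), 1↦clo(λx. (x x), ∅), 2↦clo(λx. (x x), ∅), 3↦clo(λx. (x x), ∅), 4↦clo(λx. (x x), ∅), 5↦clo(λx. (x x), ∅)} | K=∅]
step 19: [C=x | E={x↦5} | S={0↦clo(λx. (x x), ∅), 1↦clo(λx. (x x), ∅), 2↦clo(λx. (x x), ∅), 3↦clo(λx. (x x), ∅), 4↦clo(λx. (x x), ∅), 5↦clo(λx. (x x), ∅)} | K=[arg]]
step 20: [C=x | E={x↦5} | S={0↦clo(λx. (x x), ∅), 1↦clo(λx. (x x), ∅), 2↦clo(λx. (x x), ∅), 3↦clo(λx. (x x), ∅), 4↦clo(λx. (x x), ∅), 5↦clo(λx. (x x), ∅)} | K=[fun]]
step 21: [C=(x x) | E={x↦6} | S={0↦clo(λx. (x x), ∅), 1↦clo(λx. (x x), ∅), 2↦clo(λx. (x x), ∅), 3↦clo(λx. (x x), ∅), 4↦clo(λx. (x x), ∅), 5↦clo(λx. (x x), ∅), 6↦clo(λx. (x x), ∅)} | K=∅]
step 22: [C=x | E={x↦6} | S={0↦clo(λx. (x x), ∅), 1↦clo(λx. (x x), ∅), 2↦clo(λx. (x x), ∅), 3↦clo(λx. (x x), ∅), 4↦clo(λx. (x x), ∅), 5↦clo(λx. (x x), ∅), 6↦clo(λx. (x x), ∅)} | K=[arg]]
→ 22 transitions taken and the configuration is still not final: no result within 22 steps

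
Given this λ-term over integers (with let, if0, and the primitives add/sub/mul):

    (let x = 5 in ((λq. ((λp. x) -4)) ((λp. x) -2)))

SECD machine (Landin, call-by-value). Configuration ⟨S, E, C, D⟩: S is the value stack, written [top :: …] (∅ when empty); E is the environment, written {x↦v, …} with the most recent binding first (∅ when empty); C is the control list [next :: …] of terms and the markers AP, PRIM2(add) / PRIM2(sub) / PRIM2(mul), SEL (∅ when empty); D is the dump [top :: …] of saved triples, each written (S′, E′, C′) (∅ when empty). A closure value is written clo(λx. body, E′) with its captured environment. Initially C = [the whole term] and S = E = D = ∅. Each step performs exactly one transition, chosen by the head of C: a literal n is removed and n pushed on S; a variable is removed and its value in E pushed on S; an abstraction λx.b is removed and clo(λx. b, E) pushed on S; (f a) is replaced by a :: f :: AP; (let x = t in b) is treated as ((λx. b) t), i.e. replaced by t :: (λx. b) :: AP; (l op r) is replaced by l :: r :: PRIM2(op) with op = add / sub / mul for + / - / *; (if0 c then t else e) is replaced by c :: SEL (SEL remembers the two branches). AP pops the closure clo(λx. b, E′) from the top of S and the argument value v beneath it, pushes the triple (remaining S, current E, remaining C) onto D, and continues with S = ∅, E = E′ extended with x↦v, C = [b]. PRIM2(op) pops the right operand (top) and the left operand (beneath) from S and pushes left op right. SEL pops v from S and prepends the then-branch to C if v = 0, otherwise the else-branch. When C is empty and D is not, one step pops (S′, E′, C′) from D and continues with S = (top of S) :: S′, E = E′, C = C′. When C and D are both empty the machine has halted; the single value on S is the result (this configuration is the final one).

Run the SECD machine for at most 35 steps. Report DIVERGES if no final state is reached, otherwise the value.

Answer: 5

Machine steps:
step 0: [S=∅ | E=∅ | C=[(let x = 5 in ((λq. ((λp. x) -4)) ((λp. x) -2)))] | D=∅]
step 1: [S=∅ | E=∅ | C=[5 :: (λx. ((λq. ((λp. x) -4)) ((λp. x) -2))) :: AP] | D=∅]
step 2: [S=[5] | E=∅ | C=[(λx. ((λq. ((λp. x) -4)) ((λp. x) -2))) :: AP] | D=∅]
step 3: [S=[clo(λx. ((λq. ((λp. x) -4)) ((λp. x) -2)), ∅) :: 5] | E=∅ | C=[AP] | D=∅]
step 4: [S=∅ | E={x↦5} | C=[((λq. ((λp. x) -4)) ((λp. x) -2))] | D=[(∅, ∅, ∅)]]
step 5: [S=∅ | E={x↦5} | C=[((λp. x) -2) :: (λq. ((λp. x) -4)) :: AP] | D=[(∅, ∅, ∅)]]
step 6: [S=∅ | E={x↦5} | C=[-2 :: (λp. x) :: AP :: (λq. ((λp. x) -4)) :: AP] | D=[(∅, ∅, ∅)]]
step 7: [S=[-2] | E={x↦5} | C=[(λp. x) :: AP :: (λq. ((λp. x) -4)) :: AP] | D=[(∅, ∅, ∅)]]
step 8: [S=[clo(λp. x, {x↦5}) :: -2] | E={x↦5} | C=[AP :: (λq. ((λp. x) -4)) :: AP] | D=[(∅, ∅, ∅)]]
step 9: [S=∅ | E={p↦-2, x↦5} | C=[x] | D=[(∅, {x↦5}, [(λq. ((λp. x) -4)) :: AP]) :: (∅, ∅, ∅)]]
step 10: [S=[5] | E={p↦-2, x↦5} | C=∅ | D=[(∅, {x↦5}, [(λq. ((λp. x) -4)) :: AP]) :: (∅, ∅, ∅)]]
step 11: [S=[5] | E={x↦5} | C=[(λq. ((λp. x) -4)) :: AP] | D=[(∅, ∅, ∅)]]
step 12: [S=[clo(λq. ((λp. x) -4), {x↦5}) :: 5] | E={x↦5} | C=[AP] | D=[(∅, ∅, ∅)]]
step 13: [S=∅ | E={q↦5, x↦5} | C=[((λp. x) -4)] | D=[(∅, {x↦5}, ∅) :: (∅, ∅, ∅)]]
step 14: [S=∅ | E={q↦5, x↦5} | C=[-4 :: (λp. x) :: AP] | D=[(∅, {x↦5}, ∅) :: (∅, ∅, ∅)]]
step 15: [S=[-4] | E={q↦5, x↦5} | C=[(λp. x) :: AP] | D=[(∅, {x↦5}, ∅) :: (∅, ∅, ∅)]]
step 16: [S=[clo(λp. x, {q↦5, x↦5}) :: -4] | E={q↦5, x↦5} | C=[AP] | D=[(∅, {x↦5}, ∅) :: (∅, ∅, ∅)]]
step 17: [S=∅ | E={p↦-4, q↦5, x↦5} | C=[x] | D=[(∅, {q↦5, x↦5}, ∅) :: (∅, {x↦5}, ∅) :: (∅, ∅, ∅)]]
step 18: [S=[5] | E={p↦-4, q↦5, x↦5} | C=∅ | D=[(∅, {q↦5, x↦5}, ∅) :: (∅, {x↦5}, ∅) :: (∅, ∅, ∅)]]
step 19: [S=[5] | E={q↦5, x↦5} | C=∅ | D=[(∅, {x↦5}, ∅) :: (∅, ∅, ∅)]]
step 20: [S=[5] | E={x↦5} | C=∅ | D=[(∅, ∅, ∅)]]
step 21: [S=[5] | E=∅ | C=∅ | D=∅]
→ final value 5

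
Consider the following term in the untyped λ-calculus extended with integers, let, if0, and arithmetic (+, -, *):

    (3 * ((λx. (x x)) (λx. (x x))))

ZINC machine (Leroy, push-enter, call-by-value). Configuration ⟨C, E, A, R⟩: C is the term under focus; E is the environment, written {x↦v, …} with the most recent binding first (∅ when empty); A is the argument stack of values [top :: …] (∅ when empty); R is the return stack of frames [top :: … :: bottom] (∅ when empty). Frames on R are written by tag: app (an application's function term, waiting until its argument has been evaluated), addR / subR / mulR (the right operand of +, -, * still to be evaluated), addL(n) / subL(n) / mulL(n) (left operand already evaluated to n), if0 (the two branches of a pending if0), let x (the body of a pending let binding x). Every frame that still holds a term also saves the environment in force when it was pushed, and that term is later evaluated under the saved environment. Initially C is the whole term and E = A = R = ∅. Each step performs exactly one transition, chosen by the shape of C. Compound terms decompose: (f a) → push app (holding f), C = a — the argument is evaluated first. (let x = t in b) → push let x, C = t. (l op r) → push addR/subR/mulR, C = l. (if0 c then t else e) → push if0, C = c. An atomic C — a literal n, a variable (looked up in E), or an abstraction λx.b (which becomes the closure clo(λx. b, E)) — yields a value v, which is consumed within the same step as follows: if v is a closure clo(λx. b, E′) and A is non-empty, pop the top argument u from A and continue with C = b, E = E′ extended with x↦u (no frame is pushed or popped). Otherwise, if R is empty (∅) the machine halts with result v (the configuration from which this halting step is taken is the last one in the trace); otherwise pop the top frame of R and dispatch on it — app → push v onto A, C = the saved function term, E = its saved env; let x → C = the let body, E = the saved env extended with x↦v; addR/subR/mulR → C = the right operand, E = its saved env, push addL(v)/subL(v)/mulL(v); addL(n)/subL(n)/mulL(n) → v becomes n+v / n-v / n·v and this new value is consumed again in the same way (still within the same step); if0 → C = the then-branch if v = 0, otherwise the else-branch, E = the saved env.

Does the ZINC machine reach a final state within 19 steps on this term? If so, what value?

0. ⟨C=(3 * ((λx. (x x)) (λx. (x x)))); E=∅; A=∅; R=∅⟩
1. ⟨C=3; E=∅; A=∅; R=[mulR]⟩
2. ⟨C=((λx. (x x)) (λx. (x x))); E=∅; A=∅; R=[mulL(3)]⟩
3. ⟨C=(λx. (x x)); E=∅; A=∅; R=[app :: mulL(3)]⟩
4. ⟨C=(λx. (x x)); E=∅; A=[clo(λx. (x x), ∅)]; R=[mulL(3)]⟩
5. ⟨C=(x x); E={x↦clo(λx. (x x), ∅)}; A=∅; R=[mulL(3)]⟩
6. ⟨C=x; E={x↦clo(λx. (x x), ∅)}; A=∅; R=[app :: mulL(3)]⟩
7. ⟨C=x; E={x↦clo(λx. (x x), ∅)}; A=[clo(λx. (x x), ∅)]; R=[mulL(3)]⟩
… configuration repeats with period 3 (steps 5–7 recur indefinitely) …

Answer: DIVERGES (no final state within 19 steps)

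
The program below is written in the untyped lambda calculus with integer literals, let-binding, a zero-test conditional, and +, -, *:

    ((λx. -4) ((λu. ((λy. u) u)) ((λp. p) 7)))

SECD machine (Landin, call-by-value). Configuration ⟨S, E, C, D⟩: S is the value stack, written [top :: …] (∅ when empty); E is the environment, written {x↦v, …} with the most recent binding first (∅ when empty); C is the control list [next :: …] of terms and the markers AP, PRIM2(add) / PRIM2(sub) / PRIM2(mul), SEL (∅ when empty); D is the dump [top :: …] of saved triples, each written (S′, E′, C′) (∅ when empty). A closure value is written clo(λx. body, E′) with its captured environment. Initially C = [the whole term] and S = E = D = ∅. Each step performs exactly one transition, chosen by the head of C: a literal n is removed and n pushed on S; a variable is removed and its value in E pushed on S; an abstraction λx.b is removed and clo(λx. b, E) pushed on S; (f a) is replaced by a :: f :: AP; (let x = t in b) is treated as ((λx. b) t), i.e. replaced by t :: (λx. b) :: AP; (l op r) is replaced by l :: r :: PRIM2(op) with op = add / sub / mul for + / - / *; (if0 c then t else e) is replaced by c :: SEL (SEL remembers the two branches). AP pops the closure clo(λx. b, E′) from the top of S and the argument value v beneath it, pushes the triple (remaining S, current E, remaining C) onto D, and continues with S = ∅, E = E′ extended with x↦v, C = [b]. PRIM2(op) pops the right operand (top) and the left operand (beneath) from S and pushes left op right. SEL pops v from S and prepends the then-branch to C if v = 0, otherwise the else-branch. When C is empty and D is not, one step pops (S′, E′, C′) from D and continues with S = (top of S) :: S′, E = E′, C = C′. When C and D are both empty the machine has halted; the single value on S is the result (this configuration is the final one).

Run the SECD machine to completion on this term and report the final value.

[0] ⟨S=∅; E=∅; C=[((λx. -4) ((λu. ((λy. u) u)) ((λp. p) 7)))]; D=∅⟩
[1] ⟨S=∅; E=∅; C=[((λu. ((λy. u) u)) ((λp. p) 7)) :: (λx. -4) :: AP]; D=∅⟩
[2] ⟨S=∅; E=∅; C=[((λp. p) 7) :: (λu. ((λy. u) u)) :: AP :: (λx. -4) :: AP]; D=∅⟩
[3] ⟨S=∅; E=∅; C=[7 :: (λp. p) :: AP :: (λu. ((λy. u) u)) :: AP :: (λx. -4) :: AP]; D=∅⟩
[4] ⟨S=[7]; E=∅; C=[(λp. p) :: AP :: (λu. ((λy. u) u)) :: AP :: (λx. -4) :: AP]; D=∅⟩
[5] ⟨S=[clo(λp. p, ∅) :: 7]; E=∅; C=[AP :: (λu. ((λy. u) u)) :: AP :: (λx. -4) :: AP]; D=∅⟩
[6] ⟨S=∅; E={p↦7}; C=[p]; D=[(∅, ∅, [(λu. ((λy. u) u)) :: AP :: (λx. -4) :: AP])]⟩
[7] ⟨S=[7]; E={p↦7}; C=∅; D=[(∅, ∅, [(λu. ((λy. u) u)) :: AP :: (λx. -4) :: AP])]⟩
[8] ⟨S=[7]; E=∅; C=[(λu. ((λy. u) u)) :: AP :: (λx. -4) :: AP]; D=∅⟩
[9] ⟨S=[clo(λu. ((λy. u) u), ∅) :: 7]; E=∅; C=[AP :: (λx. -4) :: AP]; D=∅⟩
[10] ⟨S=∅; E={u↦7}; C=[((λy. u) u)]; D=[(∅, ∅, [(λx. -4) :: AP])]⟩
[11] ⟨S=∅; E={u↦7}; C=[u :: (λy. u) :: AP]; D=[(∅, ∅, [(λx. -4) :: AP])]⟩
[12] ⟨S=[7]; E={u↦7}; C=[(λy. u) :: AP]; D=[(∅, ∅, [(λx. -4) :: AP])]⟩
[13] ⟨S=[clo(λy. u, {u↦7}) :: 7]; E={u↦7}; C=[AP]; D=[(∅, ∅, [(λx. -4) :: AP])]⟩
[14] ⟨S=∅; E={y↦7, u↦7}; C=[u]; D=[(∅, {u↦7}, ∅) :: (∅, ∅, [(λx. -4) :: AP])]⟩
[15] ⟨S=[7]; E={y↦7, u↦7}; C=∅; D=[(∅, {u↦7}, ∅) :: (∅, ∅, [(λx. -4) :: AP])]⟩
[16] ⟨S=[7]; E={u↦7}; C=∅; D=[(∅, ∅, [(λx. -4) :: AP])]⟩
[17] ⟨S=[7]; E=∅; C=[(λx. -4) :: AP]; D=∅⟩
[18] ⟨S=[clo(λx. -4, ∅) :: 7]; E=∅; C=[AP]; D=∅⟩
[19] ⟨S=∅; E={x↦7}; C=[-4]; D=[(∅, ∅, ∅)]⟩
[20] ⟨S=[-4]; E={x↦7}; C=∅; D=[(∅, ∅, ∅)]⟩
[21] ⟨S=[-4]; E=∅; C=∅; D=∅⟩
→ final value -4

Answer: -4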